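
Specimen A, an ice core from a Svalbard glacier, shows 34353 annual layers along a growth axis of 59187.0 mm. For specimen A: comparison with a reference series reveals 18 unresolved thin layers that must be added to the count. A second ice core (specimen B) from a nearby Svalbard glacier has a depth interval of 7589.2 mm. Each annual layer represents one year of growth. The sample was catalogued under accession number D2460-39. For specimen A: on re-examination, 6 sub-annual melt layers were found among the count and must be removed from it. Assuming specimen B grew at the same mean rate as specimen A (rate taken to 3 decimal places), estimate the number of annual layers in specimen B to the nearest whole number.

Specimen A: adjusted count: 34353 − 6 + 18 = 34365 annual layers.
A: Extension rate ≈ 59187.0 / 34365 = 1.722 mm per year.
Specimen B: 7589.2 mm / 1.722 mm per year = 4407.20 years ≈ 4407 annual layers.

4407 annual layers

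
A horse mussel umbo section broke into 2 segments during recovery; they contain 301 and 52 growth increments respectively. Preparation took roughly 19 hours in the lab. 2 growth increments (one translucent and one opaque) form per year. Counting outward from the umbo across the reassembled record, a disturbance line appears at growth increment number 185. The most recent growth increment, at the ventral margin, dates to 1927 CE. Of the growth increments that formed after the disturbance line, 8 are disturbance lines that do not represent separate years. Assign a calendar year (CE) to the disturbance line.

1847 CE

Total growth increments = 301 + 52 = 353.
The disturbance line sits at growth increment 185 from the umbo, so 353 − 185 = 168 growth increments formed after it.
Excluding 8 false growth increments: 168 − 8 = 160.
Dividing by 2 growth increments per year: 160 / 2 = 80 years.
The growth increment at the ventral margin is 1927 CE, so the disturbance line dates to 1927 − 80 = 1847 CE.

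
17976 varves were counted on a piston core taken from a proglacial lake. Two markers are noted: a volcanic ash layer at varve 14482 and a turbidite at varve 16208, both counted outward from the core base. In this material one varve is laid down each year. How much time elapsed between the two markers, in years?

Separation: 16208 − 14482 = 1726 varves.
At one varve per year, 1726 years elapsed between them.

1726 yr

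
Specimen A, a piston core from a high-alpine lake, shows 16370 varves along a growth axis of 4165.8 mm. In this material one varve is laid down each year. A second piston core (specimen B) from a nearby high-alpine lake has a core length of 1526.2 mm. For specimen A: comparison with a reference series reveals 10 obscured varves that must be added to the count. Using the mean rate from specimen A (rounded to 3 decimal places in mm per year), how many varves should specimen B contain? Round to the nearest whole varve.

6009 varves

Specimen A: adjusted count: 16370 + 10 = 16380 varves.
A: Extension rate ≈ 4165.8 / 16380 = 0.254 mm/year.
B spans 1526.2 / 0.254 = 6008.66 years ≈ 6009 varves.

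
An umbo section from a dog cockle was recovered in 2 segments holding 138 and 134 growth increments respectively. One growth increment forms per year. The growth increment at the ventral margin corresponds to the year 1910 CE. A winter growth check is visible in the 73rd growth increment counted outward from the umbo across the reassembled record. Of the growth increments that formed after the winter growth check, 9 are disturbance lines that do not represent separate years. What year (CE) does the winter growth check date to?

1720 CE

Total growth increments = 138 + 134 = 272.
The winter growth check sits at growth increment 73 from the umbo, so 272 − 73 = 199 growth increments formed after it.
Excluding 9 false growth increments: 199 − 9 = 190.
Counting back 190 years from 1910 CE places the winter growth check in 1910 − 190 = 1720 CE.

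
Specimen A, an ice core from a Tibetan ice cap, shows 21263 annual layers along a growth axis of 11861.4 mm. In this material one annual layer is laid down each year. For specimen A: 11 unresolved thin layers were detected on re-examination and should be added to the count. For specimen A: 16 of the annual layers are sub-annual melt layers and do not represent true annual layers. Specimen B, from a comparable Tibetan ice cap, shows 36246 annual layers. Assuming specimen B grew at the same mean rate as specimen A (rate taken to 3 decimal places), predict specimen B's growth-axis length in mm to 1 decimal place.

20225.3 mm

Specimen A: true annual layer count = 21263 − 16 + 11 = 21258.
A: Mean rate = 11861.4 mm / 21258 years ≈ 0.558 mm/year.
Length of B = 0.558 × 36246 = 20225.3 mm.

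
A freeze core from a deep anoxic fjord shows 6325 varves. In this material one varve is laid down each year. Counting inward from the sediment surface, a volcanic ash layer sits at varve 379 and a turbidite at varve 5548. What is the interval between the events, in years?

5169 yr

Separation: 5548 − 379 = 5169 varves.
One varve per year makes the interval 5169 years.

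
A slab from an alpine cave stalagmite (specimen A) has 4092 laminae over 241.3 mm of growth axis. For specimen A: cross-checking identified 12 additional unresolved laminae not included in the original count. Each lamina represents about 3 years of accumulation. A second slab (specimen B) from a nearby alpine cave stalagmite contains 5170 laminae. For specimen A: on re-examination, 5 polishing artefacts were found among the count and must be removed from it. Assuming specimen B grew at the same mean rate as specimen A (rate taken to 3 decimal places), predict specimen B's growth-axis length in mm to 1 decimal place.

310.2 mm

Specimen A: true lamina count = 4092 − 5 + 12 = 4099.
Specimen A: 4099 laminae at 3 years each span 4099 × 3 = 12297 years.
A: 241.3 mm over 12297 years gives 241.3 / 12297 ≈ 0.020 mm/yr.
Specimen B: at 3 years per lamina, 5170 × 3 = 15510 years. B's length ≈ 0.020 × 15510 = 310.2 mm.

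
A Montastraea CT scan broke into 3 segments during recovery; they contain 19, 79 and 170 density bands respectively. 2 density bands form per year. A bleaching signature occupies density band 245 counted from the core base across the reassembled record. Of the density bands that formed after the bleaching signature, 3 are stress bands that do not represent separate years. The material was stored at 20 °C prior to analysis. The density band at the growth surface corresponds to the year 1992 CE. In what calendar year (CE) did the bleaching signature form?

Total density bands = 19 + 79 + 170 = 268.
The bleaching signature sits at density band 245 from the core base, so 268 − 245 = 23 density bands formed after it.
Removing the 3 false density bands leaves 23 − 3 = 20 true density bands beyond the bleaching signature.
20 density bands at 2 per year is 20 / 2 = 10 years.
Counting back 10 years from 1992 CE places the bleaching signature in 1992 − 10 = 1982 CE.

1982 CE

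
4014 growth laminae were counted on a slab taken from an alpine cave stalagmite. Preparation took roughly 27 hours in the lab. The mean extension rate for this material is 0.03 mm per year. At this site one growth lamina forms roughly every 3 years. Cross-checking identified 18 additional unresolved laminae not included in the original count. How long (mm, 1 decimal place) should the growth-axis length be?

362.9 mm

Correcting the raw count gives 4014 + 18 = 4032 true growth laminae.
Multiplying by 3 years per growth lamina: 4032 × 3 = 12096 years.
Length ≈ 0.03 × 12096 = 362.9 mm.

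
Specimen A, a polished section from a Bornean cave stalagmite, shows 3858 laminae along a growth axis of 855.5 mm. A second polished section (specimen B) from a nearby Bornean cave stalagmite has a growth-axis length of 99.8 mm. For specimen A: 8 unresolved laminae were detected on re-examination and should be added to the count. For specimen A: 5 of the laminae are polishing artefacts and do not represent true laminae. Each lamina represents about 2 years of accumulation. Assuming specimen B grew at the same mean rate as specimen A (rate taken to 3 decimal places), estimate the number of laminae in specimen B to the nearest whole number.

Specimen A: correcting the raw count gives 3858 − 5 + 8 = 3861 true laminae.
Specimen A: multiplying by 2 years per lamina: 3861 × 2 = 7722 years.
A: Mean rate = 855.5 mm / 7722 years ≈ 0.111 mm/yr.
For B, 99.8 / 0.111 = 899.10 years; at 2 years per lamina that is 899.10 / 2 ≈ 450 laminae.

450 laminae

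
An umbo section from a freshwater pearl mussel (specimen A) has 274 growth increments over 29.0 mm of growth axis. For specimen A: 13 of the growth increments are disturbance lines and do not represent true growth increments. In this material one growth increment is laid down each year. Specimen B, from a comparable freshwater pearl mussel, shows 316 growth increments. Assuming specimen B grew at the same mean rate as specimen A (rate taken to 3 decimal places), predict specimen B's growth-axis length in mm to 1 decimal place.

Specimen A: adjusted count: 274 − 13 = 261 growth increments.
A: 29.0 mm over 261 years gives 29.0 / 261 ≈ 0.111 mm/yr.
Length of B = 0.111 × 316 = 35.1 mm.

35.1 mm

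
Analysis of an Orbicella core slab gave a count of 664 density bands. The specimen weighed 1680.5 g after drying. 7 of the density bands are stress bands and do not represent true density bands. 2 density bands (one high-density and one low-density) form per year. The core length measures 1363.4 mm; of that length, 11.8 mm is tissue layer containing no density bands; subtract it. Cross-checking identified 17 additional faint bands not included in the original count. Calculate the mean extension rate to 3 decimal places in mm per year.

After corrections the count is 664 − 7 + 17 = 674 density bands.
Dividing by 2 density bands per year: 674 / 2 = 337 years.
The growth record spans 1363.4 − 11.8 = 1351.6 mm.
Extension rate ≈ 1351.6 / 337 = 4.011 mm per year.

4.011 mm per year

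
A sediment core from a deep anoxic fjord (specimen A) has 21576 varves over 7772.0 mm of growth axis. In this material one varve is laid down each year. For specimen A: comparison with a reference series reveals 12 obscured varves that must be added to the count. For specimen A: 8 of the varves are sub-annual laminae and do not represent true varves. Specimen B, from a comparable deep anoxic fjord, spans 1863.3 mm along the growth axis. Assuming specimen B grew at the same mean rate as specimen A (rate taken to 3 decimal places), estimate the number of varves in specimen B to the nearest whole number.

Specimen A: adjusted count: 21576 − 8 + 12 = 21580 varves.
A: 7772.0 mm over 21580 years gives 7772.0 / 21580 ≈ 0.360 mm per year.
For B, 1863.3 / 0.360 = 5175.83 years ≈ 5176 varves.

5176 varves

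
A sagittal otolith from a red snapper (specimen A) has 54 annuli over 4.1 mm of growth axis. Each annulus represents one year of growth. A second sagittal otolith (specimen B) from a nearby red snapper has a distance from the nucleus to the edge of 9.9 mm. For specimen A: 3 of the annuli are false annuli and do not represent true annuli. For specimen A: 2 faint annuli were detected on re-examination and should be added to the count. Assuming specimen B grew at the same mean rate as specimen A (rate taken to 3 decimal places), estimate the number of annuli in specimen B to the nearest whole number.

129 annuli

Specimen A: true annulus count = 54 − 3 + 2 = 53.
A: Extension rate ≈ 4.1 / 53 = 0.077 mm per year.
Specimen B: 9.9 mm / 0.077 mm per year = 128.57 years ≈ 129 annuli.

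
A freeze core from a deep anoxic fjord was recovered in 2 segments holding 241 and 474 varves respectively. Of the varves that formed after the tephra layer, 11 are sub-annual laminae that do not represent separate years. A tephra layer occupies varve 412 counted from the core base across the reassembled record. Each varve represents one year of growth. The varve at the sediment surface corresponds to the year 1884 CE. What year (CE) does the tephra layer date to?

Total varves = 241 + 474 = 715.
715 − 412 = 303 varves lie beyond the tephra layer toward the sediment surface.
Removing the 11 false varves leaves 303 − 11 = 292 true varves beyond the tephra layer.
1884 − 292 = 1592 CE.

1592 CE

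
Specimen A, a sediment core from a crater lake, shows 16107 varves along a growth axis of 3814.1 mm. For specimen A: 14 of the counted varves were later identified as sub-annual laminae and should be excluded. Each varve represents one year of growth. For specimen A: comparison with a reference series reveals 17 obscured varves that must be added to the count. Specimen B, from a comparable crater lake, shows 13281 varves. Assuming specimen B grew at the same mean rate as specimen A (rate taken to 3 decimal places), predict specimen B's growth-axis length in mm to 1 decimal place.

Specimen A: correcting the raw count gives 16107 − 14 + 17 = 16110 true varves.
A: 3814.1 mm over 16110 years gives 3814.1 / 16110 ≈ 0.237 mm/year.
B's length ≈ 0.237 × 13281 = 3147.6 mm.

3147.6 mm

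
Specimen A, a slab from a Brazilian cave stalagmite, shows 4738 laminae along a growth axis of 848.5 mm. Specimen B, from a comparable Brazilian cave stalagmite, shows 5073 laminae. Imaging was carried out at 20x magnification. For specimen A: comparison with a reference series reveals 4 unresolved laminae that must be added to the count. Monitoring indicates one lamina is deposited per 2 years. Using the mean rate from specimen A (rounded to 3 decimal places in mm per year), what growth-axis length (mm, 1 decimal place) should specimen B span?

Specimen A: correcting the raw count gives 4738 + 4 = 4742 true laminae.
Specimen A: 4742 laminae at 2 years each span 4742 × 2 = 9484 years.
A: Mean rate = 848.5 mm / 9484 years ≈ 0.089 mm per year.
Specimen B: at 2 years per lamina, 5073 × 2 = 10146 years. Length of B = 0.089 × 10146 = 903.0 mm.

903.0 mm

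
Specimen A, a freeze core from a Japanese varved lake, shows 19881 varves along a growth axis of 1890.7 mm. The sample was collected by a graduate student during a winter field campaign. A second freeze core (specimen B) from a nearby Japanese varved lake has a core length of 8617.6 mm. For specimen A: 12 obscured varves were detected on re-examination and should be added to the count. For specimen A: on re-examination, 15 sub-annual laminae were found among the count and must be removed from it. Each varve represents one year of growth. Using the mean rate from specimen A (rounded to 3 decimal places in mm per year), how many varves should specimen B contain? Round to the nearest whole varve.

Specimen A: correcting the raw count gives 19881 − 15 + 12 = 19878 true varves.
A: Mean rate = 1890.7 mm / 19878 years ≈ 0.095 mm per year.
Specimen B: 8617.6 mm / 0.095 mm per year = 90711.58 years ≈ 90712 varves.

90712 varves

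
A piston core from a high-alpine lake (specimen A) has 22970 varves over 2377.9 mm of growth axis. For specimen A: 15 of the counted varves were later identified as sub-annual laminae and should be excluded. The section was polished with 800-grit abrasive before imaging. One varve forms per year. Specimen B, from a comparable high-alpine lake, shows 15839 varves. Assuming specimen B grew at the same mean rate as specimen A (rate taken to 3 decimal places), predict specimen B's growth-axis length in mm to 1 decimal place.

Specimen A: adjusted count: 22970 − 15 = 22955 varves.
A: Mean rate = 2377.9 mm / 22955 years ≈ 0.104 mm/year.
B's length ≈ 0.104 × 15839 = 1647.3 mm.

1647.3 mm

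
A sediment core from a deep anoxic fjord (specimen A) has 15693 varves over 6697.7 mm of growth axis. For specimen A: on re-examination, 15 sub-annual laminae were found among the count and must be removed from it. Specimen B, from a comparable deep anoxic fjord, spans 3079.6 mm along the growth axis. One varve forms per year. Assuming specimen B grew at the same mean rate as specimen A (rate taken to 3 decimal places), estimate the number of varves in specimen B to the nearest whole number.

7212 varves

Specimen A: adjusted count: 15693 − 15 = 15678 varves.
A: Mean rate = 6697.7 mm / 15678 years ≈ 0.427 mm/yr.
For B, 3079.6 / 0.427 = 7212.18 years ≈ 7212 varves.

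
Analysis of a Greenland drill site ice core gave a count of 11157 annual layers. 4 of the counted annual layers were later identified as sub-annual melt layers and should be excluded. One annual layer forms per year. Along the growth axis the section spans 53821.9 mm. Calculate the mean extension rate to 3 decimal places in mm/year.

After corrections the count is 11157 − 4 = 11153 annual layers.
Extension rate ≈ 53821.9 / 11153 = 4.826 mm/year.

4.826 mm/year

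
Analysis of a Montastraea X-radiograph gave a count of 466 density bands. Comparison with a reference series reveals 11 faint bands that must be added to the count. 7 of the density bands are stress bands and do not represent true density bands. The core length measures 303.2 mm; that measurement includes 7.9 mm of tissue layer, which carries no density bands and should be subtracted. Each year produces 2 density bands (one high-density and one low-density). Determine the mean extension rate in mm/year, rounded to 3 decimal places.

1.257 mm/year

True density band count = 466 − 7 + 11 = 470.
470 density bands at 2 per year is 470 / 2 = 235 years.
Net length = 303.2 − 7.9 = 295.3 mm.
Mean rate = 295.3 mm / 235 years ≈ 1.257 mm/year.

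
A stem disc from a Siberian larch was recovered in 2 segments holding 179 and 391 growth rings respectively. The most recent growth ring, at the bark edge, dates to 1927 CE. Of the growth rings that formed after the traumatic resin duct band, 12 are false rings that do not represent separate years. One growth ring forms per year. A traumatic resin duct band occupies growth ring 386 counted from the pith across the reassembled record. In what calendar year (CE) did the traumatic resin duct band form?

1755 CE

Total growth rings = 179 + 391 = 570.
The traumatic resin duct band sits at growth ring 386 from the pith, so 570 − 386 = 184 growth rings formed after it.
Excluding 12 false growth rings: 184 − 12 = 172.
1927 − 172 = 1755 CE.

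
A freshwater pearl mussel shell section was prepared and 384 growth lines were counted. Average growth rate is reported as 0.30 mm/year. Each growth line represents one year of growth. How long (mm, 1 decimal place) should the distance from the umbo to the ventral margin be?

384 years of growth are recorded.
384 years at 0.30 mm/year gives 0.30 × 384 = 115.2 mm.

115.2 mm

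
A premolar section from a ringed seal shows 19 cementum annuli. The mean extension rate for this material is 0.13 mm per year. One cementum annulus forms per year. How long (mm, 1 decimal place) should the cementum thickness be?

The record spans 19 years at 0.13 mm per year.
19 years at 0.13 mm/year gives 0.13 × 19 = 2.5 mm.

2.5 mm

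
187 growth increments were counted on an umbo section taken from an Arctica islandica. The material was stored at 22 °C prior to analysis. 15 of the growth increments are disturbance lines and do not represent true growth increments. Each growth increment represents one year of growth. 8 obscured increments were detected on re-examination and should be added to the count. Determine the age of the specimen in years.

Adjusted count: 187 − 15 + 8 = 180 growth increments.
At one growth increment per year, that is 180 years.

180 years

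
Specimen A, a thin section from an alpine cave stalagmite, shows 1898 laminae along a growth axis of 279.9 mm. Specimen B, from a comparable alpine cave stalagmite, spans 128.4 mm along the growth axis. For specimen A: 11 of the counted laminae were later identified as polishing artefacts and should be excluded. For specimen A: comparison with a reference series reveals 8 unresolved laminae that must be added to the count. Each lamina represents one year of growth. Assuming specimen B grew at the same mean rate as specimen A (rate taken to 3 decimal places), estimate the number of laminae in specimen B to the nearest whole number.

Specimen A: after corrections the count is 1898 − 11 + 8 = 1895 laminae.
A: 279.9 mm over 1895 years gives 279.9 / 1895 ≈ 0.148 mm per year.
Specimen B: 128.4 mm / 0.148 mm per year = 867.57 years ≈ 868 laminae.

868 laminae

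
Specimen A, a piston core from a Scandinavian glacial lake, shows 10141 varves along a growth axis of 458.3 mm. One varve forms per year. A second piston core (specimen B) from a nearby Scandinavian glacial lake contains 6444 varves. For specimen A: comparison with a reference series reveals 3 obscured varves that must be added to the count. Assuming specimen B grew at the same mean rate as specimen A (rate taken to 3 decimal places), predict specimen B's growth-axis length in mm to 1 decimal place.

290.0 mm

Specimen A: true varve count = 10141 + 3 = 10144.
A: 458.3 mm over 10144 years gives 458.3 / 10144 ≈ 0.045 mm/year.
B's length ≈ 0.045 × 6444 = 290.0 mm.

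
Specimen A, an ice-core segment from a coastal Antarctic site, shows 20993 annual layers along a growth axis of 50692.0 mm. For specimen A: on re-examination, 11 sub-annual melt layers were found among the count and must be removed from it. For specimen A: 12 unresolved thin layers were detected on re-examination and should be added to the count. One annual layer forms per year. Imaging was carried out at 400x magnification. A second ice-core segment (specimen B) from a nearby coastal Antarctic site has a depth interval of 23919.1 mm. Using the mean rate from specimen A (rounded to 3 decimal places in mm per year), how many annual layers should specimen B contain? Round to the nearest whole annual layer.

Specimen A: correcting the raw count gives 20993 − 11 + 12 = 20994 true annual layers.
A: Extension rate ≈ 50692.0 / 20994 = 2.415 mm/year.
Specimen B: 23919.1 mm / 2.415 mm per year = 9904.39 years ≈ 9904 annual layers.

9904 annual layers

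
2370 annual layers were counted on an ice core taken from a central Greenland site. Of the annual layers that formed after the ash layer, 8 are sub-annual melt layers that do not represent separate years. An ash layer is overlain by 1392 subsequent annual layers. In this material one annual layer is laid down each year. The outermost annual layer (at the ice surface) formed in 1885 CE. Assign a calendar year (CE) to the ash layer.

501 CE

There are 1392 annual layers younger than the ash layer.
1392 − 8 false = 1384 true annual layers after the ash layer.
The annual layer at the ice surface is 1885 CE, so the ash layer dates to 1885 − 1384 = 501 CE.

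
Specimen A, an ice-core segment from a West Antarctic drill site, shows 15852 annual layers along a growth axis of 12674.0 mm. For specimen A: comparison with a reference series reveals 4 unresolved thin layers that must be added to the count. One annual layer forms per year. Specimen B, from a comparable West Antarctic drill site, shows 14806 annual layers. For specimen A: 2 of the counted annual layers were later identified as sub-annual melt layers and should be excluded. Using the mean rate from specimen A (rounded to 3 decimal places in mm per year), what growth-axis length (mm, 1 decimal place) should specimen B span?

Specimen A: after corrections the count is 15852 − 2 + 4 = 15854 annual layers.
A: Mean rate = 12674.0 mm / 15854 years ≈ 0.799 mm/year.
For B, 0.799 mm/year × 14806 years = 11830.0 mm.

11830.0 mm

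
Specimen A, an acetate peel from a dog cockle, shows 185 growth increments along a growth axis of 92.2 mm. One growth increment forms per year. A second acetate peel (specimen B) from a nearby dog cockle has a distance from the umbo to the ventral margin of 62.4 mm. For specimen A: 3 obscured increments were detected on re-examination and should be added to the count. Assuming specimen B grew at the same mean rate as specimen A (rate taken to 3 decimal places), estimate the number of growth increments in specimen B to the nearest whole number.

127 growth increments

Specimen A: after corrections the count is 185 + 3 = 188 growth increments.
A: 92.2 mm over 188 years gives 92.2 / 188 ≈ 0.490 mm/year.
Specimen B: 62.4 mm / 0.490 mm per year = 127.35 years ≈ 127 growth increments.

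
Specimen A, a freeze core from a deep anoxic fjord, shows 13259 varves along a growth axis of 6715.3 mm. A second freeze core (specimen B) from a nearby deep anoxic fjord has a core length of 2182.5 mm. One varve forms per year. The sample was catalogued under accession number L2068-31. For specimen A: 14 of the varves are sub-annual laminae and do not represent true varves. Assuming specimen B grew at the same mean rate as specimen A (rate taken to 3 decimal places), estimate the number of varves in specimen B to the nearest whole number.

Specimen A: after corrections the count is 13259 − 14 = 13245 varves.
A: 6715.3 mm over 13245 years gives 6715.3 / 13245 ≈ 0.507 mm per year.
B spans 2182.5 / 0.507 = 4304.73 years ≈ 4305 varves.

4305 varves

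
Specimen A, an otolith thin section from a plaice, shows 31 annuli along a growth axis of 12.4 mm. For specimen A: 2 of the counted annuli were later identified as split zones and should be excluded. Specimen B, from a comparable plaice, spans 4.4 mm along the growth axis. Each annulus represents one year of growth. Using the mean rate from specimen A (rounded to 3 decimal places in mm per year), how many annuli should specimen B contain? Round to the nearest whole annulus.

Specimen A: adjusted count: 31 − 2 = 29 annuli.
A: 12.4 mm over 29 years gives 12.4 / 29 ≈ 0.428 mm/yr.
For B, 4.4 / 0.428 = 10.28 years ≈ 10 annuli.

10 annuli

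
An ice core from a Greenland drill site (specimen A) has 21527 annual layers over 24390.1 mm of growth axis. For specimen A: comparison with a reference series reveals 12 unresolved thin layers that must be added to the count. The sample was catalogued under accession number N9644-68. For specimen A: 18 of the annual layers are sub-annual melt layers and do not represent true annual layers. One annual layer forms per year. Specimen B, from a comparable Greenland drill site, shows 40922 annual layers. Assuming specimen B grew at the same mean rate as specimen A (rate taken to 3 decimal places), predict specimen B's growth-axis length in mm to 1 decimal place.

Specimen A: after corrections the count is 21527 − 18 + 12 = 21521 annual layers.
A: Mean rate = 24390.1 mm / 21521 years ≈ 1.133 mm/yr.
B's length ≈ 1.133 × 40922 = 46364.6 mm.

46364.6 mm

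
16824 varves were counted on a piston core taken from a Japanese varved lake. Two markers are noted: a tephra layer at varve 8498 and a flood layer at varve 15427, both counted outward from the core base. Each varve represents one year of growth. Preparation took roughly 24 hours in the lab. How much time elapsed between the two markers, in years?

6929 yr

The two markers are separated by 15427 − 8498 = 6929 varves.
At one varve per year, 6929 years elapsed between them.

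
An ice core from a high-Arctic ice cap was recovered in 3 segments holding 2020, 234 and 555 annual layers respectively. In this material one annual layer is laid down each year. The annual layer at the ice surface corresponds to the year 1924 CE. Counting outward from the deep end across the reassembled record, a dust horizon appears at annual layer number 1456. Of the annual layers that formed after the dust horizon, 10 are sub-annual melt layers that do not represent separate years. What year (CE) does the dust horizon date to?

581 CE

Total annual layers = 2020 + 234 + 555 = 2809.
Between annual layer 1456 and the ice surface there are 2809 − 1456 = 1353 annual layers.
1353 − 10 false = 1343 true annual layers after the dust horizon.
The annual layer at the ice surface is 1924 CE, so the dust horizon dates to 1924 − 1343 = 581 CE.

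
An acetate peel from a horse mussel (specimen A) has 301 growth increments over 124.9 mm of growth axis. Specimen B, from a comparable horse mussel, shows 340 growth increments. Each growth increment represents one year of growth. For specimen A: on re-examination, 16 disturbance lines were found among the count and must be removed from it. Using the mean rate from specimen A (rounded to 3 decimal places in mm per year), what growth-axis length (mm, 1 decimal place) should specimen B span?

Specimen A: correcting the raw count gives 301 − 16 = 285 true growth increments.
A: Extension rate ≈ 124.9 / 285 = 0.438 mm/yr.
Length of B = 0.438 × 340 = 148.9 mm.

148.9 mm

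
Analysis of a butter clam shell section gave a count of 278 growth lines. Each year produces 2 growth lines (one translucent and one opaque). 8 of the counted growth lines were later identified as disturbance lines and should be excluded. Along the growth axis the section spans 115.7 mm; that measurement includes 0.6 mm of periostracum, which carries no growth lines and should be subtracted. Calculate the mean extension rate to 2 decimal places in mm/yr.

0.85 mm/yr

Adjusted count: 278 − 8 = 270 growth lines.
270 growth lines at 2 per year is 270 / 2 = 135 years.
The growth record spans 115.7 − 0.6 = 115.1 mm.
115.1 mm over 135 years gives 115.1 / 135 ≈ 0.85 mm/yr.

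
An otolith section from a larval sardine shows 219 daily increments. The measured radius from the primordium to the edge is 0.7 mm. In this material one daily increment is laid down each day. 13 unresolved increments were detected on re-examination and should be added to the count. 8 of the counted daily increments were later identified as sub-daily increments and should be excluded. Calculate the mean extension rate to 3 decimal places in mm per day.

Adjusted count: 219 − 8 + 13 = 224 daily increments.
Extension rate ≈ 0.7 / 224 = 0.003 mm per day.

0.003 mm per day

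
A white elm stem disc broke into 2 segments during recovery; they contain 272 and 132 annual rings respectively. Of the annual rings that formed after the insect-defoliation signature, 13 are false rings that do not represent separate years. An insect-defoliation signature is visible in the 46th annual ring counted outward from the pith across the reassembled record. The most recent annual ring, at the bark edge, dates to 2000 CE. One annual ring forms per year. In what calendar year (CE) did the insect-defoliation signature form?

1655 CE

Total annual rings = 272 + 132 = 404.
The insect-defoliation signature sits at annual ring 46 from the pith, so 404 − 46 = 358 annual rings formed after it.
358 − 13 false = 345 true annual rings after the insect-defoliation signature.
2000 − 345 = 1655 CE.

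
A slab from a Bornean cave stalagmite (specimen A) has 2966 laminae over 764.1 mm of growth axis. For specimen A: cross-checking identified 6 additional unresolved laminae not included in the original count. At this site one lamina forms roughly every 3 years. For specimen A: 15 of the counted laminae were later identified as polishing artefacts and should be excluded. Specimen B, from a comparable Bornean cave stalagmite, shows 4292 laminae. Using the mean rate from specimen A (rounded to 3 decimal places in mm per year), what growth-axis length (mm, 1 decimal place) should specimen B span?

1107.3 mm

Specimen A: adjusted count: 2966 − 15 + 6 = 2957 laminae.
Specimen A: 2957 laminae at 3 years each span 2957 × 3 = 8871 years.
A: 764.1 mm over 8871 years gives 764.1 / 8871 ≈ 0.086 mm/yr.
Specimen B: multiplying by 3 years per lamina: 4292 × 3 = 12876 years. B's length ≈ 0.086 × 12876 = 1107.3 mm.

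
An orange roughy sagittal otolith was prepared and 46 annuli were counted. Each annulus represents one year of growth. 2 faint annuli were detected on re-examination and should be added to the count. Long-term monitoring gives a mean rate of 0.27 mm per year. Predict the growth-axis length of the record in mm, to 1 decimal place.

After corrections the count is 46 + 2 = 48 annuli.
Length ≈ 0.27 × 48 = 13.0 mm.

13.0 mm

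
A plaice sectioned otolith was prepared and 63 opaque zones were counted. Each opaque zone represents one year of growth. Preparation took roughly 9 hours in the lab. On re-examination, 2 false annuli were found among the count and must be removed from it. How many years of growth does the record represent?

61 years

Adjusted count: 63 − 2 = 61 opaque zones.
At one opaque zone per year, that is 61 years.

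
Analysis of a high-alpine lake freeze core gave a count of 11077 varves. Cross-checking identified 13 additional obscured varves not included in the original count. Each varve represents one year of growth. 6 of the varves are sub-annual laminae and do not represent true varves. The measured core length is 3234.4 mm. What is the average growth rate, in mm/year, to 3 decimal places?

0.292 mm/year

True varve count = 11077 − 6 + 13 = 11084.
3234.4 mm over 11084 years gives 3234.4 / 11084 ≈ 0.292 mm/year.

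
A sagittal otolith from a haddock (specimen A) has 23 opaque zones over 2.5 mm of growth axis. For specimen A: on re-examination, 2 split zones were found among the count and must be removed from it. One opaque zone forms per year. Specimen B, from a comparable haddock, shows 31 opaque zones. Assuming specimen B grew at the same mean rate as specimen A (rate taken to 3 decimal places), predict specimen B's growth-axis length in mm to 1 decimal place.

Specimen A: correcting the raw count gives 23 − 2 = 21 true opaque zones.
A: Mean rate = 2.5 mm / 21 years ≈ 0.119 mm/yr.
Length of B = 0.119 × 31 = 3.7 mm.

3.7 mm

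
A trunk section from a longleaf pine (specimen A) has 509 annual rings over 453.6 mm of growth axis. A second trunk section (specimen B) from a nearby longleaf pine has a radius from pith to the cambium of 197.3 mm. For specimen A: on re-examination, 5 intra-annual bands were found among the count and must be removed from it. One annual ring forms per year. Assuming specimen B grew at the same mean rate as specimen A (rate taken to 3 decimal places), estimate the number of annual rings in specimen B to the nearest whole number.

Specimen A: adjusted count: 509 − 5 = 504 annual rings.
A: Extension rate ≈ 453.6 / 504 = 0.900 mm/year.
Specimen B: 197.3 mm / 0.900 mm per year = 219.22 years ≈ 219 annual rings.

219 annual rings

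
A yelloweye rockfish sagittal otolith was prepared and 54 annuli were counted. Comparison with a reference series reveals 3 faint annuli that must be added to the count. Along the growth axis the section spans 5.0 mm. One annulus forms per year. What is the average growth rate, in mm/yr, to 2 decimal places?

After corrections the count is 54 + 3 = 57 annuli.
5.0 mm over 57 years gives 5.0 / 57 ≈ 0.09 mm/yr.

0.09 mm/yr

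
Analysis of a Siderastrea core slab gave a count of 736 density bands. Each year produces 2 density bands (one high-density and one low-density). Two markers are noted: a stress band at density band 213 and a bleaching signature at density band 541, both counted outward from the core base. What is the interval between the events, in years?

The two markers are separated by 541 − 213 = 328 density bands.
328 density bands at 2 per year is 328 / 2 = 164 years.

164 years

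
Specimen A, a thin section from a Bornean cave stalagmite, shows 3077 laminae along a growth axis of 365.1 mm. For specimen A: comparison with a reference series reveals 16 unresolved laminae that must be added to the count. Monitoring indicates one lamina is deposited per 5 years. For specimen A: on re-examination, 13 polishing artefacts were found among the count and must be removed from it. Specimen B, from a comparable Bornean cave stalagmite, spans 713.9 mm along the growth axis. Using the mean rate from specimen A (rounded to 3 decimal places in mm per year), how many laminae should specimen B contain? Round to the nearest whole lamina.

5949 laminae

Specimen A: adjusted count: 3077 − 13 + 16 = 3080 laminae.
Specimen A: at 5 years per lamina, 3080 × 5 = 15400 years.
A: 365.1 mm over 15400 years gives 365.1 / 15400 ≈ 0.024 mm per year.
B spans 713.9 / 0.024 = 29745.83 years; at 5 years per lamina that is 29745.83 / 5 ≈ 5949 laminae.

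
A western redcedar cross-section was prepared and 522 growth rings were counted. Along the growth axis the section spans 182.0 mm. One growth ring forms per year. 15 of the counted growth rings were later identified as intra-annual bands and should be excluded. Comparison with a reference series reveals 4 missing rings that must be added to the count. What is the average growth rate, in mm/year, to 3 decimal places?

0.356 mm/year

True growth ring count = 522 − 15 + 4 = 511.
Mean rate = 182.0 mm / 511 years ≈ 0.356 mm/year.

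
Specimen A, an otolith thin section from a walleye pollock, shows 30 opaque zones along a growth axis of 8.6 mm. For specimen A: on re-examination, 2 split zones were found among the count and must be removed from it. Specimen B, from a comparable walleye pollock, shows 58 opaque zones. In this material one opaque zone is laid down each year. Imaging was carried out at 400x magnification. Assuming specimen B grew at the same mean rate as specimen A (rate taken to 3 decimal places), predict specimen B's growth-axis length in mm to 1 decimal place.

Specimen A: after corrections the count is 30 − 2 = 28 opaque zones.
A: 8.6 mm over 28 years gives 8.6 / 28 ≈ 0.307 mm per year.
For B, 0.307 mm/year × 58 years = 17.8 mm.

17.8 mm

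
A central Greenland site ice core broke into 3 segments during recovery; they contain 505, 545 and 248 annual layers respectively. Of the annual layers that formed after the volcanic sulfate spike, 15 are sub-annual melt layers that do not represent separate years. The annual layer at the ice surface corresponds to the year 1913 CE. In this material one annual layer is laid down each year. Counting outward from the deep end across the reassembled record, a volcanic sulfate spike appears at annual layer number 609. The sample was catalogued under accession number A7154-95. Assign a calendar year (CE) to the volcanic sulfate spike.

Total annual layers = 505 + 545 + 248 = 1298.
The volcanic sulfate spike sits at annual layer 609 from the deep end, so 1298 − 609 = 689 annual layers formed after it.
Excluding 15 false annual layers: 689 − 15 = 674.
The annual layer at the ice surface is 1913 CE, so the volcanic sulfate spike dates to 1913 − 674 = 1239 CE.

1239 CE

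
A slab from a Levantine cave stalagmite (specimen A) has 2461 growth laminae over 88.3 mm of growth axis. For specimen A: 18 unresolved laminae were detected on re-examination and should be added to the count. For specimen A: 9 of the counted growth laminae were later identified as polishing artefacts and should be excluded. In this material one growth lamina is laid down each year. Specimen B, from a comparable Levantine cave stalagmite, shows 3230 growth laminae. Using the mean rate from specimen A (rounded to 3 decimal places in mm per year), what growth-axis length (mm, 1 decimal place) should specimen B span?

Specimen A: adjusted count: 2461 − 9 + 18 = 2470 growth laminae.
A: Mean rate = 88.3 mm / 2470 years ≈ 0.036 mm/yr.
Length of B = 0.036 × 3230 = 116.3 mm.

116.3 mm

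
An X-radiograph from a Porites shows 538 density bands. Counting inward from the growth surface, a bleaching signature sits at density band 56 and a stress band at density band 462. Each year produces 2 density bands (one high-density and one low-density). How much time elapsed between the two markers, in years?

203 years

462 − 56 = 406 density bands lie between the two events.
With 2 density bands per year, 406 / 2 = 203 years.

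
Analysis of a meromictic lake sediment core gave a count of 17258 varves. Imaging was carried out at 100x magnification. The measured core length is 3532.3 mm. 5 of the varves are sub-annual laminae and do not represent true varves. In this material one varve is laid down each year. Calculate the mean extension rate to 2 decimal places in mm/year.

0.20 mm/year

Adjusted count: 17258 − 5 = 17253 varves.
3532.3 mm over 17253 years gives 3532.3 / 17253 ≈ 0.20 mm/year.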